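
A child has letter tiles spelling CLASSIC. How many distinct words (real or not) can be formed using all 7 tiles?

1260

CLASSIC has 7 letters with C appearing twice and S appearing twice.
The number of distinct arrangements is 7!/(2!·2!) = 5040/4 = 1260.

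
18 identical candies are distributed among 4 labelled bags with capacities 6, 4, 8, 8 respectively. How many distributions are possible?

141

Without the upper bounds there are C(21,3) = 1330 ways to split 18 among 4 bags.
Subtract solutions that violate a single cap (substitute x_i' = x_i − (cap_i+1)): x_1 ≥ 7 gives C(14,3) = 364; x_2 ≥ 5 gives C(16,3) = 560; x_3 ≥ 9 gives C(12,3) = 220; x_4 ≥ 9 gives C(12,3) = 220. Together 1364.
Add back pairs where two caps are both exceeded: 84 + 10 + 10 + 35 + 35 + 1 = 175.
By inclusion–exclusion the count is 1330 − 1364 + 175 = 141.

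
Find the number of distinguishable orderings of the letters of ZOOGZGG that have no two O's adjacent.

There are 7!/(3!·2!·2!) = 210 arrangements of ZOOGZGG in total.
If the two O's are adjacent, glue them into one block, leaving 6 items to arrange: (6)!/(3!·2!) = 60 ways.
Hence 210 − 60 = 150.

150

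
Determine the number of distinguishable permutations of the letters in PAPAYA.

PAPAYA has 6 letters with A appearing 3 times and P appearing twice.
So there are 6! / (3!·2!) = 60 distinguishable arrangements.

60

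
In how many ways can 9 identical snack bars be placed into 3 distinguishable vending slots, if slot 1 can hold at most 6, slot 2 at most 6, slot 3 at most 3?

By stars and bars, unrestricted non-negative solutions to x_1+…+x_3 = 9 number C(9+2,2) = 55.
Subtract solutions that violate a single cap (substitute x_i' = x_i − (cap_i+1)): x_1 ≥ 7 gives C(4,2) = 6; x_2 ≥ 7 gives C(4,2) = 6; x_3 ≥ 4 gives C(7,2) = 21. Together 33.
No two caps can be exceeded simultaneously, so the pair terms are all 0.
By inclusion–exclusion the count is 55 − 33 + 0 = 22.

22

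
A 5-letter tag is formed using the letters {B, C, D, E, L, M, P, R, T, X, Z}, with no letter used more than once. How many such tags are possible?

Choose and order 5 of the 11 symbols: the first letter has 11 options, the next 10, and so on down to 7.
That product is 11 × 10 × 9 × 8 × 7 = 55440.

55440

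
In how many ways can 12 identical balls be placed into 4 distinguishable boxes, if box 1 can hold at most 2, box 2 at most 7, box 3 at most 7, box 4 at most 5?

109

Without the upper bounds there are C(15,3) = 455 ways to split 12 among 4 boxes.
Subtract solutions that violate a single cap (substitute x_i' = x_i − (cap_i+1)): x_1 ≥ 3 gives C(12,3) = 220; x_2 ≥ 8 gives C(7,3) = 35; x_3 ≥ 8 gives C(7,3) = 35; x_4 ≥ 6 gives C(9,3) = 84. Together 374.
Add back pairs where two caps are both exceeded: 4 + 4 + 20 + 0 + 0 + 0 = 28.
By inclusion–exclusion the count is 455 − 374 + 28 = 109.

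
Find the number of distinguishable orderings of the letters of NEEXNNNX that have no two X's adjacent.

There are 8!/(4!·2!·2!) = 420 arrangements of NEEXNNNX in total.
Arrangements with the X's together: treat XX as one letter, giving (7)!/(4!·2!) = 105.
Hence 420 − 105 = 315.

315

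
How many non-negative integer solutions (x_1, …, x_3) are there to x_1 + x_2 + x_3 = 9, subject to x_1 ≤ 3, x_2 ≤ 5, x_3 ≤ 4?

10

Ignoring the caps, the number of non-negative solutions to x_1+…+x_3 = 9 is C(11,2) = 55.
Subtract solutions that violate a single cap (substitute x_i' = x_i − (cap_i+1)): x_1 ≥ 4 gives C(7,2) = 21; x_2 ≥ 6 gives C(5,2) = 10; x_3 ≥ 5 gives C(6,2) = 15. Together 46.
Add back pairs where two caps are both exceeded: 0 + 1 + 0 = 1.
By inclusion–exclusion the count is 55 − 46 + 1 = 10.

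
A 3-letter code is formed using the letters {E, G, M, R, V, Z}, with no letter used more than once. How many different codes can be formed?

Choose and order 3 of the 6 symbols: the first letter has 6 options, the next 5, then 4.
6 × 5 × 4 = 120.

120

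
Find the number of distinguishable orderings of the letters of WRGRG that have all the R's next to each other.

Treat the 2 copies of R as a single block. The multiset to arrange is then {RR, G, G, W}, 4 items in all.
That gives (4)!/(2!) = 12 arrangements.

12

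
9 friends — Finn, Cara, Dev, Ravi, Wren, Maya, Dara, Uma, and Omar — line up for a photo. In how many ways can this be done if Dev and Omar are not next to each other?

282240

Of the 9! = 362880 arrangements, those with Dev and Omar adjacent number 2 × 8! = 80640 (treat the pair as a block with 2 internal orders).
So 362880 − 80640 = 282240 arrangements keep them apart.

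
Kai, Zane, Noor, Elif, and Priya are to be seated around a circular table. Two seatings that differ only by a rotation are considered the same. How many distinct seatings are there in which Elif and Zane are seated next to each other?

12

Glue Elif and Zane into a block (2 internal orders). Seating 4 units around a circle gives (3)! arrangements.
So 2 × (3)! = 2 × 6 = 12.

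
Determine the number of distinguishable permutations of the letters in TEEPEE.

30

The 6 letters of TEEPEE have repeats: E appearing 4 times.
So there are 6! / (4!) = 30 distinguishable arrangements.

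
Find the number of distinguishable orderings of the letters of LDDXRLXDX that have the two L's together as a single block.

Treat the 2 copies of L as a single block. The multiset to arrange is then {LL, D, D, D, R, X, X, X}, 8 items in all.
That gives (8)!/(3!·3!) = 1120 arrangements.

1120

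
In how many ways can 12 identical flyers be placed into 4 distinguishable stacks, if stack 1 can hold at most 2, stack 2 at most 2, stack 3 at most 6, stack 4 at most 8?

Ignoring the caps, the number of non-negative solutions to x_1+…+x_4 = 12 is C(15,3) = 455.
Subtract solutions that violate a single cap (substitute x_i' = x_i − (cap_i+1)): x_1 ≥ 3 gives C(12,3) = 220; x_2 ≥ 3 gives C(12,3) = 220; x_3 ≥ 7 gives C(8,3) = 56; x_4 ≥ 9 gives C(6,3) = 20. Together 516.
Add back pairs where two caps are both exceeded: 84 + 10 + 1 + 10 + 1 + 0 = 106.
By inclusion–exclusion the count is 455 − 516 + 106 = 45.

45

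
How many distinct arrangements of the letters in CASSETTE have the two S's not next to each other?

3780

Total arrangements of CASSETTE: 8!/(2!·2!·2!) = 5040.
If the two S's are adjacent, glue them into one block, leaving 7 items to arrange: (7)!/(2!·2!) = 1260 ways.
Hence 5040 − 1260 = 3780.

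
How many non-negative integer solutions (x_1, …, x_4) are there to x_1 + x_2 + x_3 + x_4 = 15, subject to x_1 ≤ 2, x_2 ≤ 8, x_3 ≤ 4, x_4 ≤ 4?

19

By stars and bars, unrestricted non-negative solutions to x_1+…+x_4 = 15 number C(15+3,3) = 816.
Subtract solutions that violate a single cap (substitute x_i' = x_i − (cap_i+1)): x_1 ≥ 3 gives C(15,3) = 455; x_2 ≥ 9 gives C(9,3) = 84; x_3 ≥ 5 gives C(13,3) = 286; x_4 ≥ 5 gives C(13,3) = 286. Together 1111.
Add back pairs where two caps are both exceeded: 20 + 120 + 120 + 4 + 4 + 56 = 324.
Subtract triples: 0 + 0 + 10 + 0 = 10.
By inclusion–exclusion the count is 816 − 1111 + 324 − 10 = 19.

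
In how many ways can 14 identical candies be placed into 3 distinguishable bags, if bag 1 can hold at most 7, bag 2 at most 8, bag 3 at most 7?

By stars and bars, unrestricted non-negative solutions to x_1+…+x_3 = 14 number C(14+2,2) = 120.
Subtract solutions that violate a single cap (substitute x_i' = x_i − (cap_i+1)): x_1 ≥ 8 gives C(8,2) = 28; x_2 ≥ 9 gives C(7,2) = 21; x_3 ≥ 8 gives C(8,2) = 28. Together 77.
No two caps can be exceeded simultaneously, so the pair terms are all 0.
By inclusion–exclusion the count is 120 − 77 + 0 = 43.

43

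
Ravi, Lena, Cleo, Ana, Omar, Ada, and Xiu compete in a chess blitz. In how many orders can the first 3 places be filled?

210

This is an ordered selection of 3 from 7: P(7,3).
That gives 7 × 6 × 5 = 210.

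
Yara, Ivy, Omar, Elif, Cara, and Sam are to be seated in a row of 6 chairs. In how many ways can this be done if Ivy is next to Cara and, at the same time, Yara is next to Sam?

96

Treat {Ivy,Cara} as one block (2 orders) and {Yara,Sam} as another (2 orders).
That leaves 4 units to arrange: 2 × 2 × 4! = 4 × 24 = 96.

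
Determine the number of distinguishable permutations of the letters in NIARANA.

420

Letter multiplicities in NIARANA: A×3, I×1, N×2, R×1.
Dividing 7! = 5040 by 3!·2! = 12 for the repeated letters gives 420.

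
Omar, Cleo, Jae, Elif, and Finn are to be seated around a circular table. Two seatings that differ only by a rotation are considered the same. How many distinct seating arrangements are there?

Seat Omar anywhere (absorbing the rotational symmetry), then permute the other 4: (4)! = 24.

24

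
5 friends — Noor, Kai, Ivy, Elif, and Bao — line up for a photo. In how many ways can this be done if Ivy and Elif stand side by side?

48

Place the 3 others and the Ivy-Elif pair as 4 objects in a line; the pair has 2 internal arrangements.
That gives 2 × 4! = 2 × 24 = 48.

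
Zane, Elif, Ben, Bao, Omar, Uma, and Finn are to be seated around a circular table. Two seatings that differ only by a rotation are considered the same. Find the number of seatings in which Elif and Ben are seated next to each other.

Treat {Elif, Ben} as one unit (2 internal orders) and seat the resulting 6 units around the table: (5)! circular arrangements.
So 2 × (5)! = 2 × 120 = 240.

240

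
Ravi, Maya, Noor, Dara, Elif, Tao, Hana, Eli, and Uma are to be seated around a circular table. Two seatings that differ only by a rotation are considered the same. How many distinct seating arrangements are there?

Fix one person's seat to break rotational symmetry; the remaining 8 people can be arranged in (8)! = 40320 ways.

40320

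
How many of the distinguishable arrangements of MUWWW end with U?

4

With the last slot taken by U, it remains to arrange the other 4 letters (MWWW).
Those 4 letters have W appearing 3 times, giving (4)!/(3!) = 4.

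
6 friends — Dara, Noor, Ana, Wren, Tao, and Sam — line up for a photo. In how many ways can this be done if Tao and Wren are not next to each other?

480

Of the 6! = 720 arrangements, those with Tao and Wren adjacent number 2 × 5! = 240 (treat the pair as a block with 2 internal orders).
Complementary counting: 720 − 240 = 480.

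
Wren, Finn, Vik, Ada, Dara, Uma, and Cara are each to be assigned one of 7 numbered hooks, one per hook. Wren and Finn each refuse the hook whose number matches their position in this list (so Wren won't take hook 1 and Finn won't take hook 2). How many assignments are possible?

3720

Let Aᵢ (for i ∈ {1, 2}) be the placements that put person i in their forbidden hook. Any j of these fix j positions, leaving (7−j)! ways to fill the rest, and there are C(2,j) ways to pick which j.
By inclusion–exclusion, the number of valid placements is Σ_{j=0}^{2} (−1)^j C(2,j)·(7−j)!.
Computing: 5040 − 1440 + 120 = 3720.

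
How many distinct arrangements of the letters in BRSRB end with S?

With the last slot taken by S, it remains to arrange the other 4 letters (BRRB).
Those 4 letters have B appearing twice and R appearing twice, giving (4)!/(2!·2!) = 6.

6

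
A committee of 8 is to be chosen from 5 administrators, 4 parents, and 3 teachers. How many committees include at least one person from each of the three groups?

Total 8-person selections from all 12: C(12,8) = 495.
Selections missing a whole group: no administrators → C(7,8) = 0; no parents → C(8,8) = 1; no teachers → C(9,8) = 9.
Add back selections omitting two groups (i.e. drawn from a single group): C(5,8) + C(4,8) + C(3,8) = 0.
By inclusion–exclusion: 495 − 10 + 0 = 485.

485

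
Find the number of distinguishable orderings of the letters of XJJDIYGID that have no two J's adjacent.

35280

Total arrangements of XJJDIYGID: 9!/(2!·2!·2!) = 45360.
If the two J's are adjacent, glue them into one block, leaving 8 items to arrange: (8)!/(2!·2!) = 10080 ways.
Subtracting, 45360 − 10080 = 35280 arrangements keep the J's apart.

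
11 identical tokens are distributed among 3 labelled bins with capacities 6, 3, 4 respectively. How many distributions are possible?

6

Without the upper bounds there are C(13,2) = 78 ways to split 11 among 3 bins.
Subtract solutions that violate a single cap (substitute x_i' = x_i − (cap_i+1)): x_1 ≥ 7 gives C(6,2) = 15; x_2 ≥ 4 gives C(9,2) = 36; x_3 ≥ 5 gives C(8,2) = 28. Together 79.
Add back pairs where two caps are both exceeded: 1 + 0 + 6 = 7.
By inclusion–exclusion the count is 78 − 79 + 7 = 6.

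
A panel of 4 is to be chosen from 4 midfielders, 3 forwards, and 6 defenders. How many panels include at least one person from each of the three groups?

With no constraint there are C(13,4) = 715 possible selections.
Subtract selections that omit an entire group: no midfielders → C(9,4) = 126; no forwards → C(10,4) = 210; no defenders → C(7,4) = 35.
Add back selections omitting two groups (i.e. drawn from a single group): C(4,4) + C(3,4) + C(6,4) = 16.
By inclusion–exclusion: 715 − 371 + 16 = 360.

360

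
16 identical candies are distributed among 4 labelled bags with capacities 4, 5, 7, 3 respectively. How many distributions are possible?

Without the upper bounds there are C(19,3) = 969 ways to split 16 among 4 bags.
Subtract solutions that violate a single cap (substitute x_i' = x_i − (cap_i+1)): x_1 ≥ 5 gives C(14,3) = 364; x_2 ≥ 6 gives C(13,3) = 286; x_3 ≥ 8 gives C(11,3) = 165; x_4 ≥ 4 gives C(15,3) = 455. Together 1270.
Add back pairs where two caps are both exceeded: 56 + 20 + 120 + 10 + 84 + 35 = 325.
Subtract triples: 0 + 4 + 0 + 0 = 4.
By inclusion–exclusion the count is 969 − 1270 + 325 − 4 = 20.

20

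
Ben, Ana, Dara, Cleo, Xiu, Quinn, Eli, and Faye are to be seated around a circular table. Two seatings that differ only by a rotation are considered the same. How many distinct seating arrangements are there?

Seat Ben anywhere (absorbing the rotational symmetry), then permute the other 7: (7)! = 5040.

5040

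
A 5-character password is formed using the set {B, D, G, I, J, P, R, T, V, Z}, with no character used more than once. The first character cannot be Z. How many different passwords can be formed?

The first character has 10−1 = 9 choices (anything except Z).
The remaining 4 characters are filled from the other 9 symbols without repetition: 9 × 8 × 7 × 6 = 3024.
Total: 9 × 3024 = 27216.

27216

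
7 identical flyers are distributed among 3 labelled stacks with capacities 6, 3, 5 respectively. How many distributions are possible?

22

Without the upper bounds there are C(9,2) = 36 ways to split 7 among 3 stacks.
Subtract solutions that violate a single cap (substitute x_i' = x_i − (cap_i+1)): x_1 ≥ 7 gives C(2,2) = 1; x_2 ≥ 4 gives C(5,2) = 10; x_3 ≥ 6 gives C(3,2) = 3. Together 14.
No two caps can be exceeded simultaneously, so the pair terms are all 0.
By inclusion–exclusion the count is 36 − 14 + 0 = 22.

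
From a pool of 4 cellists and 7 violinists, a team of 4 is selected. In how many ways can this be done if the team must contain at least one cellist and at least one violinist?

Unrestricted: C(11,4) = 330 ways to pick any 4 of the 11.
Selections missing a whole group: no cellists → C(7,4) = 35; no violinists → C(4,4) = 1.
Both groups omitted at once is impossible, so 330 − 36 = 294.

294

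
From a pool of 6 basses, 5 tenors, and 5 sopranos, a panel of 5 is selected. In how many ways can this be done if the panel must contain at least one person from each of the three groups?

With no constraint there are C(16,5) = 4368 possible selections.
Selections missing a whole group: no basses → C(10,5) = 252; no tenors → C(11,5) = 462; no sopranos → C(11,5) = 462.
Add back selections omitting two groups (i.e. drawn from a single group): C(6,5) + C(5,5) + C(5,5) = 8.
By inclusion–exclusion: 4368 − 1176 + 8 = 3200.

3200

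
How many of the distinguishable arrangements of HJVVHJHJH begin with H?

Fix H in the first position and arrange the remaining 8 letters.
Those 8 letters have H appearing 3 times, J appearing 3 times, and V appearing twice, giving (8)!/(3!·3!·2!) = 560.

560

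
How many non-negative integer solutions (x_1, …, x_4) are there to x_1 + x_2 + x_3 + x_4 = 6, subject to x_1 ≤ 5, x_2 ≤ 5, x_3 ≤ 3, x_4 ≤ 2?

52

Ignoring the caps, the number of non-negative solutions to x_1+…+x_4 = 6 is C(9,3) = 84.
Subtract solutions that violate a single cap (substitute x_i' = x_i − (cap_i+1)): x_1 ≥ 6 gives C(3,3) = 1; x_2 ≥ 6 gives C(3,3) = 1; x_3 ≥ 4 gives C(5,3) = 10; x_4 ≥ 3 gives C(6,3) = 20. Together 32.
No two caps can be exceeded simultaneously, so the pair terms are all 0.
By inclusion–exclusion the count is 84 − 32 + 0 = 52.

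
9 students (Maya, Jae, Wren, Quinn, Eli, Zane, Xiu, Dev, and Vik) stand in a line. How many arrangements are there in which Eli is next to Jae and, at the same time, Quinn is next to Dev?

Treat {Eli,Jae} as one block (2 orders) and {Quinn,Dev} as another (2 orders).
That leaves 7 units to arrange: 2 × 2 × 7! = 4 × 5040 = 20160.

20160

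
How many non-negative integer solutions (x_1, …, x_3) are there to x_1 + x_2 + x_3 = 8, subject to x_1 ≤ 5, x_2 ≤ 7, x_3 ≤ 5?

By stars and bars, unrestricted non-negative solutions to x_1+…+x_3 = 8 number C(8+2,2) = 45.
Subtract solutions that violate a single cap (substitute x_i' = x_i − (cap_i+1)): x_1 ≥ 6 gives C(4,2) = 6; x_2 ≥ 8 gives C(2,2) = 1; x_3 ≥ 6 gives C(4,2) = 6. Together 13.
No two caps can be exceeded simultaneously, so the pair terms are all 0.
By inclusion–exclusion the count is 45 − 13 + 0 = 32.

32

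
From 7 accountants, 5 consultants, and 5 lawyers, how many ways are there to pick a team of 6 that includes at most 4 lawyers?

12364

Split by how many lawyers are chosen (0 through 4).
Sum: C(5,0)·C(12,6) + C(5,1)·C(12,5) + C(5,2)·C(12,4) + C(5,3)·C(12,3) + C(5,4)·C(12,2) = 924 + 3960 + 4950 + 2200 + 330 = 12364.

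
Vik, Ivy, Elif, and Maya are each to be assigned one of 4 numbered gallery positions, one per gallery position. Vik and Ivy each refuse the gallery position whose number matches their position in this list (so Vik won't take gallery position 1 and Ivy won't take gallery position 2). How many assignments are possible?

Let Aᵢ (for i ∈ {1, 2}) be the placements that put person i in their forbidden gallery position. Any j of these fix j positions, leaving (4−j)! ways to fill the rest, and there are C(2,j) ways to pick which j.
By inclusion–exclusion, the number of valid placements is Σ_{j=0}^{2} (−1)^j C(2,j)·(4−j)!.
Computing: 24 − 12 + 2 = 14.

14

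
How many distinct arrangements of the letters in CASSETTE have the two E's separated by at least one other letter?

There are 8!/(2!·2!·2!) = 5040 arrangements of CASSETTE in total.
If the two E's are adjacent, glue them into one block, leaving 7 items to arrange: (7)!/(2!·2!) = 1260 ways.
Hence 5040 − 1260 = 3780.

3780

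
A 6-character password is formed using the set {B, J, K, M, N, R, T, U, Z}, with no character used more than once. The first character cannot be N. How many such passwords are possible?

53760

The first character has 9−1 = 8 choices (anything except N).
The remaining 5 characters are filled from the other 8 symbols without repetition: 8 × 7 × 6 × 5 × 4 = 6720.
Total: 8 × 6720 = 53760.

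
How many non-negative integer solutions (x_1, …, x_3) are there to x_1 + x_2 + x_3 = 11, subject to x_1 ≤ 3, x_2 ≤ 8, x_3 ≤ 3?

10

By stars and bars, unrestricted non-negative solutions to x_1+…+x_3 = 11 number C(11+2,2) = 78.
Subtract solutions that violate a single cap (substitute x_i' = x_i − (cap_i+1)): x_1 ≥ 4 gives C(9,2) = 36; x_2 ≥ 9 gives C(4,2) = 6; x_3 ≥ 4 gives C(9,2) = 36. Together 78.
Add back pairs where two caps are both exceeded: 0 + 10 + 0 = 10.
By inclusion–exclusion the count is 78 − 78 + 10 = 10.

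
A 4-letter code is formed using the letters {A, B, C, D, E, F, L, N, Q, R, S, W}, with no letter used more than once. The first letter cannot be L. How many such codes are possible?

The first letter has 12−1 = 11 choices (anything except L).
The remaining 3 letters are filled from the other 11 symbols without repetition: 11 × 10 × 9 = 990.
Total: 11 × 990 = 10890.

10890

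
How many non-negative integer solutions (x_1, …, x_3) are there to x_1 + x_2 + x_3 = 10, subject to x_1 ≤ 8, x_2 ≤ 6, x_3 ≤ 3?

Ignoring the caps, the number of non-negative solutions to x_1+…+x_3 = 10 is C(12,2) = 66.
Subtract solutions that violate a single cap (substitute x_i' = x_i − (cap_i+1)): x_1 ≥ 9 gives C(3,2) = 3; x_2 ≥ 7 gives C(5,2) = 10; x_3 ≥ 4 gives C(8,2) = 28. Together 41.
No two caps can be exceeded simultaneously, so the pair terms are all 0.
By inclusion–exclusion the count is 66 − 41 + 0 = 25.

25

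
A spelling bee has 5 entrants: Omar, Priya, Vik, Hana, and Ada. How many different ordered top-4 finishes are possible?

This is an ordered selection of 4 from 5: P(5,4).
That gives 5 × 4 × 3 × 2 = 120.

120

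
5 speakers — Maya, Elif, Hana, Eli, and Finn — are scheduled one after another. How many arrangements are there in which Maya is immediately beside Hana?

Glue Maya and Hana into one block (2 internal orders), leaving 4 units to arrange in a row.
That gives 2 × 4! = 2 × 24 = 48.

48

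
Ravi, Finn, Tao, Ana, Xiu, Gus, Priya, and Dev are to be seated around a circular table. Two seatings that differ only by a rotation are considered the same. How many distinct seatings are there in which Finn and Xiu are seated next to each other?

1440

Glue Finn and Xiu into a block (2 internal orders). Seating 7 units around a circle gives (6)! arrangements.
So 2 × (6)! = 2 × 720 = 1440.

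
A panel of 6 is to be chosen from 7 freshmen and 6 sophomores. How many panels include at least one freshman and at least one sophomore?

Total 6-person selections from all 13: C(13,6) = 1716.
Selections missing a whole group: no freshmen → C(6,6) = 1; no sophomores → C(7,6) = 7.
Both groups omitted at once is impossible, so 1716 − 8 = 1708.

1708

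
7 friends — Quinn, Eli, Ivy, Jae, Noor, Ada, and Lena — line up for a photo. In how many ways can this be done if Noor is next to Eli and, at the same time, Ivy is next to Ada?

Treat {Noor,Eli} as one block (2 orders) and {Ivy,Ada} as another (2 orders).
That leaves 5 units to arrange: 2 × 2 × 5! = 4 × 120 = 480.

480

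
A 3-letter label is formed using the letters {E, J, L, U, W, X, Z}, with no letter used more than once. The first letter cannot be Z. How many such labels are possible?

180

The first letter has 7−1 = 6 choices (anything except Z).
The remaining 2 letters are filled from the other 6 symbols without repetition: 6 × 5 = 30.
Total: 6 × 30 = 180.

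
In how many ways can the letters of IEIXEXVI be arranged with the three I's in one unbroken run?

180

Treat the 3 copies of I as a single block. The multiset to arrange is then {III, E, E, V, X, X}, 6 items in all.
That gives (6)!/(2!·2!) = 180 arrangements.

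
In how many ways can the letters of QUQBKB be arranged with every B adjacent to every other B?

60

Treat the 2 copies of B as a single block. The multiset to arrange is then {BB, K, Q, Q, U}, 5 items in all.
That gives (5)!/(2!) = 60 arrangements.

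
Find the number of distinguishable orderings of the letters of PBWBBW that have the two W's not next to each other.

40

Total arrangements of PBWBBW: 6!/(3!·2!) = 60.
If the two W's are adjacent, glue them into one block, leaving 5 items to arrange: (5)!/(3!) = 20 ways.
Hence 60 − 20 = 40.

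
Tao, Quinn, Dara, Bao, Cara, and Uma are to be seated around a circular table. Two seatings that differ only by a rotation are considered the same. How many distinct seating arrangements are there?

120

Seat Tao anywhere (absorbing the rotational symmetry), then permute the other 5: (5)! = 120.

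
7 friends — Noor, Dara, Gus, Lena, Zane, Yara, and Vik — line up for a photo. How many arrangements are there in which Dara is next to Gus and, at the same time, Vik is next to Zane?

Treat {Dara,Gus} as one block (2 orders) and {Vik,Zane} as another (2 orders).
That leaves 5 units to arrange: 2 × 2 × 5! = 4 × 120 = 480.

480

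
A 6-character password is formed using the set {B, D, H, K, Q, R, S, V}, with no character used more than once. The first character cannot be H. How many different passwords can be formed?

17640

The first character has 8−1 = 7 choices (anything except H).
The remaining 5 characters are filled from the other 7 symbols without repetition: 7 × 6 × 5 × 4 × 3 = 2520.
Total: 7 × 2520 = 17640.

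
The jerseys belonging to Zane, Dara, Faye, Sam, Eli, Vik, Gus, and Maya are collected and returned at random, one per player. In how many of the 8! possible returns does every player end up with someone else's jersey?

Count assignments avoiding every fixed point. For any j of the 8 players fixed to their old jersey, the other 8−j can be arranged in (8−j)! ways.
By inclusion–exclusion this is Σ_{j=0}^{8} (−1)^j C(8,j)·(8−j)!.
Computing: 40320 − 40320 + 20160 − 6720 + 1680 − 336 + 56 − 8 + 1 = 14833.

14833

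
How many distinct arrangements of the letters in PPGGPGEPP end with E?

With the last slot taken by E, it remains to arrange the other 8 letters (PPGGPGPP).
Those 8 letters have G appearing 3 times and P appearing 5 times, giving (8)!/(5!·3!) = 56.

56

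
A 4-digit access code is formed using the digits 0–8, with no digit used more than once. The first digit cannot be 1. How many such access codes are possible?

The first digit has 9−1 = 8 choices (anything except 1).
The remaining 3 digits are filled from the other 8 symbols without repetition: 8 × 7 × 6 = 336.
Total: 8 × 336 = 2688.

2688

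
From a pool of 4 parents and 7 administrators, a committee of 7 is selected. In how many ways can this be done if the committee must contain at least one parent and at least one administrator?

Unrestricted: C(11,7) = 330 ways to pick any 7 of the 11.
Subtract selections that omit an entire group: no parents → C(7,7) = 1; no administrators → C(4,7) = 0.
Both groups omitted at once is impossible, so 330 − 1 = 329.

329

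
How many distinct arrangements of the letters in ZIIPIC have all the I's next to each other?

Treat the 3 copies of I as a single block. The multiset to arrange is then {III, C, P, Z}, 4 items in all.
All 4 items are distinct, so there are (4)! = 24 arrangements.

24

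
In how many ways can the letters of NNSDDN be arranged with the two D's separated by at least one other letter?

Total arrangements of NNSDDN: 6!/(3!·2!) = 60.
Arrangements with the D's together: treat DD as one letter, giving (5)!/(3!) = 20.
Hence 60 − 20 = 40.

40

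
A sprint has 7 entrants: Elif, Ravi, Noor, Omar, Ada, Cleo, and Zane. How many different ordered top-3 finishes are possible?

There are 7 choices for 1st place, 6 for 2nd, and 5 for 3rd.
That gives 7 × 6 × 5 = 210.

210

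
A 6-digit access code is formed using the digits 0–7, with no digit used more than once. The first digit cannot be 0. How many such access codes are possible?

The first digit has 8−1 = 7 choices (anything except 0).
The remaining 5 digits are filled from the other 7 symbols without repetition: 7 × 6 × 5 × 4 × 3 = 2520.
Total: 7 × 2520 = 17640.

17640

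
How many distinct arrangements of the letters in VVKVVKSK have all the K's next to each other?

Treat the 3 copies of K as a single block. The multiset to arrange is then {KKK, S, V, V, V, V}, 6 items in all.
That gives (6)!/(4!) = 30 arrangements.

30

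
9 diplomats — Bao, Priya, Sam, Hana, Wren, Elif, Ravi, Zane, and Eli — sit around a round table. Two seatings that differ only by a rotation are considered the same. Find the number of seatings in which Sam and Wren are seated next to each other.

Treat {Sam, Wren} as one unit (2 internal orders) and seat the resulting 8 units around the table: (7)! circular arrangements.
So 2 × (7)! = 2 × 5040 = 10080.

10080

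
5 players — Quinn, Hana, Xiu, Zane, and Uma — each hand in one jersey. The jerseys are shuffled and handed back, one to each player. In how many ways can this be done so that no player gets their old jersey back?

Let Aᵢ be the assignments in which player i gets their old jersey. We want the size of the complement of A₁∪…∪A_5.
By inclusion–exclusion this is Σ_{j=0}^{5} (−1)^j C(5,j)·(5−j)!.
Computing: 120 − 120 + 60 − 20 + 5 − 1 = 44.

44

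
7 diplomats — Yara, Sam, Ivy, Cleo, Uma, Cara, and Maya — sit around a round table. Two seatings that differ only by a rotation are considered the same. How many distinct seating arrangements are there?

Seat Yara anywhere (absorbing the rotational symmetry), then permute the other 6: (6)! = 720.

720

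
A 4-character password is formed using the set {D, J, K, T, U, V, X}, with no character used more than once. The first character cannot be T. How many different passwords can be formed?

720

The first character has 7−1 = 6 choices (anything except T).
The remaining 3 characters are filled from the other 6 symbols without repetition: 6 × 5 × 4 = 120.
Total: 6 × 120 = 720.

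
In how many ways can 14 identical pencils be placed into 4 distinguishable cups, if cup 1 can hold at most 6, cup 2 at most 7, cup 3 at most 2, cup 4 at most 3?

30

By stars and bars, unrestricted non-negative solutions to x_1+…+x_4 = 14 number C(14+3,3) = 680.
Subtract solutions that violate a single cap (substitute x_i' = x_i − (cap_i+1)): x_1 ≥ 7 gives C(10,3) = 120; x_2 ≥ 8 gives C(9,3) = 84; x_3 ≥ 3 gives C(14,3) = 364; x_4 ≥ 4 gives C(13,3) = 286. Together 854.
Add back pairs where two caps are both exceeded: 0 + 35 + 20 + 20 + 10 + 120 = 205.
Subtract triples: 0 + 0 + 1 + 0 = 1.
By inclusion–exclusion the count is 680 − 854 + 205 − 1 = 30.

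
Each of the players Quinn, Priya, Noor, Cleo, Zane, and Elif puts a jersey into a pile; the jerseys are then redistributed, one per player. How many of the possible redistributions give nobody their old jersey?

265

Count assignments avoiding every fixed point. For any j of the 6 players fixed to their old jersey, the other 6−j can be arranged in (6−j)! ways.
By inclusion–exclusion this is Σ_{j=0}^{6} (−1)^j C(6,j)·(6−j)!.
Computing: 720 − 720 + 360 − 120 + 30 − 6 + 1 = 265.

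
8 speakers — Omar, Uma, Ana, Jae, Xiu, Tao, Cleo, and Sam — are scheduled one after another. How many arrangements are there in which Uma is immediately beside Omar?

Place the 6 others and the Uma-Omar pair as 7 objects in a line; the pair has 2 internal arrangements.
So the count is 2·(7)! = 10080.

10080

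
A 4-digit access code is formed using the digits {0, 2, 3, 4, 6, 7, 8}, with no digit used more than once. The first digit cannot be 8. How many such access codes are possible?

The first digit has 7−1 = 6 choices (anything except 8).
The remaining 3 digits are filled from the other 6 symbols without repetition: 6 × 5 × 4 = 120.
Total: 6 × 120 = 720.

720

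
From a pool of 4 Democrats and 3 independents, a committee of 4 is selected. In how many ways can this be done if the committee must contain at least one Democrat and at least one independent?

Unrestricted: C(7,4) = 35 ways to pick any 4 of the 7.
Selections missing a whole group: no Democrats → C(3,4) = 0; no independents → C(4,4) = 1.
Both groups omitted at once is impossible, so 35 − 1 = 34.

34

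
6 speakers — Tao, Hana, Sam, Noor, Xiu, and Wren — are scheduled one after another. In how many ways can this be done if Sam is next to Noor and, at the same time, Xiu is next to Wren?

Treat {Sam,Noor} as one block (2 orders) and {Xiu,Wren} as another (2 orders).
That leaves 4 units to arrange: 2 × 2 × 4! = 4 × 24 = 96.

96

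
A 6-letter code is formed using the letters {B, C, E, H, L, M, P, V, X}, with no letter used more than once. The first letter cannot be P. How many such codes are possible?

53760

The first letter has 9−1 = 8 choices (anything except P).
The remaining 5 letters are filled from the other 8 symbols without repetition: 8 × 7 × 6 × 5 × 4 = 6720.
Total: 8 × 6720 = 53760.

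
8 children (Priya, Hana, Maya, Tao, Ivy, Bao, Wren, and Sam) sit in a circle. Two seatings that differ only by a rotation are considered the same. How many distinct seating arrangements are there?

Fix one person's seat to break rotational symmetry; the remaining 7 people can be arranged in (7)! = 5040 ways.

5040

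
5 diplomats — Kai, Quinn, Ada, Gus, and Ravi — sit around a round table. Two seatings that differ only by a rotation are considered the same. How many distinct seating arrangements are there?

Around a circle, 5 distinct people have 5!/5 = (4)! = 24 rotationally distinct seatings.

24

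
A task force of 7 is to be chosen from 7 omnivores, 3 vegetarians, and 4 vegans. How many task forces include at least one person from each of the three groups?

2982

Total 7-person selections from all 14: C(14,7) = 3432.
Selections missing a whole group: no omnivores → C(7,7) = 1; no vegetarians → C(11,7) = 330; no vegans → C(10,7) = 120.
Add back selections omitting two groups (i.e. drawn from a single group): C(7,7) + C(3,7) + C(4,7) = 1.
By inclusion–exclusion: 3432 − 451 + 1 = 2982.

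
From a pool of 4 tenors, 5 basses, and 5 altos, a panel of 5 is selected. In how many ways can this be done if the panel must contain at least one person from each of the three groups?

Unrestricted: C(14,5) = 2002 ways to pick any 5 of the 14.
Selections missing a whole group: no tenors → C(10,5) = 252; no basses → C(9,5) = 126; no altos → C(9,5) = 126.
Add back selections omitting two groups (i.e. drawn from a single group): C(4,5) + C(5,5) + C(5,5) = 2.
By inclusion–exclusion: 2002 − 504 + 2 = 1500.

1500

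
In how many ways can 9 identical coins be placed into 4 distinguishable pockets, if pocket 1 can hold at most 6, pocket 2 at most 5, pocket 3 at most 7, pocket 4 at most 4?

151

Ignoring the caps, the number of non-negative solutions to x_1+…+x_4 = 9 is C(12,3) = 220.
Subtract solutions that violate a single cap (substitute x_i' = x_i − (cap_i+1)): x_1 ≥ 7 gives C(5,3) = 10; x_2 ≥ 6 gives C(6,3) = 20; x_3 ≥ 8 gives C(4,3) = 4; x_4 ≥ 5 gives C(7,3) = 35. Together 69.
No two caps can be exceeded simultaneously, so the pair terms are all 0.
By inclusion–exclusion the count is 220 − 69 + 0 = 151.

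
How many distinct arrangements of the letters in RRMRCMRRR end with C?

28

With the last slot taken by C, it remains to arrange the other 8 letters (RRMRMRRR).
Those 8 letters have M appearing twice and R appearing 6 times, giving (8)!/(6!·2!) = 28.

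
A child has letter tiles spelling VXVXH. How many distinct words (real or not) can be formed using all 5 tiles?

The 5 letters of VXVXH have repeats: V appearing twice and X appearing twice.
The number of distinct arrangements is 5!/(2!·2!) = 120/4 = 30.

30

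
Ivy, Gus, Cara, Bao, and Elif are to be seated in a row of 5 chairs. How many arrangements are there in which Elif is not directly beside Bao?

There are 5! = 120 arrangements in all. If Elif and Bao are adjacent, merging them into one block gives 2·(4)! = 48 arrangements.
So 120 − 48 = 72 arrangements keep them apart.

72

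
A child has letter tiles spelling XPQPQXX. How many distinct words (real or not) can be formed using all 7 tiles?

Letter multiplicities in XPQPQXX: P×2, Q×2, X×3.
So there are 7! / (3!·2!·2!) = 210 distinguishable arrangements.

210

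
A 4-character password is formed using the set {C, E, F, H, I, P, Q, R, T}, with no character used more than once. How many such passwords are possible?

Choose and order 4 of the 9 symbols: the first character has 9 options, the next 8, then 7, 6.
9 × 8 × 7 × 6 = 3024.

3024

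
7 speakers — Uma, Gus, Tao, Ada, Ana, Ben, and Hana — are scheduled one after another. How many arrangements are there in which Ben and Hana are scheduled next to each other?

1440

Glue Ben and Hana into one block (2 internal orders), leaving 6 units to arrange in a row.
So the count is 2·(6)! = 1440.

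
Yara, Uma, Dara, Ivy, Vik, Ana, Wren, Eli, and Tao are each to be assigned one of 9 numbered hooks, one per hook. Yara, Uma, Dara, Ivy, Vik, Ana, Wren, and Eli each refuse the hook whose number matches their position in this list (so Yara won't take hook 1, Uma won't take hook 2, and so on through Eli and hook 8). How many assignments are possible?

148329

Let Aᵢ (for 1 ≤ i ≤ 8) be the placements that put person i in their forbidden hook. Any j of these fix j positions, leaving (9−j)! ways to fill the rest, and there are C(8,j) ways to pick which j.
By inclusion–exclusion, the number of valid placements is Σ_{j=0}^{8} (−1)^j C(8,j)·(9−j)!.
Computing: 362880 − 322560 + 141120 − 40320 + 8400 − 1344 + 168 − 16 + 1 = 148329.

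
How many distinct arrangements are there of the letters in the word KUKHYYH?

The 7 letters of KUKHYYH have repeats: H appearing twice, K appearing twice, and Y appearing twice.
The number of distinct arrangements is 7!/(2!·2!·2!) = 5040/8 = 630.

630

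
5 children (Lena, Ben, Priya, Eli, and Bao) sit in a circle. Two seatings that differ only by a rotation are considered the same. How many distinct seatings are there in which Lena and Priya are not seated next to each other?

All circular seatings of 5 people number (4)! = 24.
Those with Lena next to Priya: fuse the pair into one unit and seat 4 units around a circle — 2·(3)! = 12.
Subtracting, 24 − 12 = 12.

12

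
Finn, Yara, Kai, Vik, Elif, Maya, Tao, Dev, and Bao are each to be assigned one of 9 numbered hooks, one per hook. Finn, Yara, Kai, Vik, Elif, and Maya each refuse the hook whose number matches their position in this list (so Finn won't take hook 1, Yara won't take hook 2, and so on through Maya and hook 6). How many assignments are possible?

Let Aᵢ (for 1 ≤ i ≤ 6) be the placements that put person i in their forbidden hook. Any j of these fix j positions, leaving (9−j)! ways to fill the rest, and there are C(6,j) ways to pick which j.
By inclusion–exclusion, the number of valid placements is Σ_{j=0}^{6} (−1)^j C(6,j)·(9−j)!.
Computing: 362880 − 241920 + 75600 − 14400 + 1800 − 144 + 6 = 183822.

183822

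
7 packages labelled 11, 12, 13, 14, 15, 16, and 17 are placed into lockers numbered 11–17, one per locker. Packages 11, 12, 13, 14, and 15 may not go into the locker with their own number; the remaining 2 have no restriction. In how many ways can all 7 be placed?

2428

Let Aᵢ (for 11 ≤ i ≤ 15) be the placements that put package i in its forbidden locker. Any j of these fix j positions, leaving (7−j)! ways to fill the rest, and there are C(5,j) ways to pick which j.
By inclusion–exclusion, the number of valid placements is Σ_{j=0}^{5} (−1)^j C(5,j)·(7−j)!.
Computing: 5040 − 3600 + 1200 − 240 + 30 − 2 = 2428.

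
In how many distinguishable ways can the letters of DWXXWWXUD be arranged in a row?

5040

Letter multiplicities in DWXXWWXUD: D×2, U×1, W×3, X×3.
The number of distinct arrangements is 9!/(3!·3!·2!) = 362880/72 = 5040.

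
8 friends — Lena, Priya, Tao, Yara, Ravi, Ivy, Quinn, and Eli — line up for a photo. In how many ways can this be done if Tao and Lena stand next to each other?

10080

Glue Tao and Lena into one block (2 internal orders), leaving 7 units to arrange in a row.
So the count is 2·(7)! = 10080.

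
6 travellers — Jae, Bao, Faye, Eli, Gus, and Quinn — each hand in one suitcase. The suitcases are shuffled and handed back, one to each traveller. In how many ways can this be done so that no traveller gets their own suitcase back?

Let Aᵢ be the assignments in which traveller i gets their own suitcase. We want the size of the complement of A₁∪…∪A_6.
By inclusion–exclusion this is Σ_{j=0}^{6} (−1)^j C(6,j)·(6−j)!.
Computing: 720 − 720 + 360 − 120 + 30 − 6 + 1 = 265.

265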